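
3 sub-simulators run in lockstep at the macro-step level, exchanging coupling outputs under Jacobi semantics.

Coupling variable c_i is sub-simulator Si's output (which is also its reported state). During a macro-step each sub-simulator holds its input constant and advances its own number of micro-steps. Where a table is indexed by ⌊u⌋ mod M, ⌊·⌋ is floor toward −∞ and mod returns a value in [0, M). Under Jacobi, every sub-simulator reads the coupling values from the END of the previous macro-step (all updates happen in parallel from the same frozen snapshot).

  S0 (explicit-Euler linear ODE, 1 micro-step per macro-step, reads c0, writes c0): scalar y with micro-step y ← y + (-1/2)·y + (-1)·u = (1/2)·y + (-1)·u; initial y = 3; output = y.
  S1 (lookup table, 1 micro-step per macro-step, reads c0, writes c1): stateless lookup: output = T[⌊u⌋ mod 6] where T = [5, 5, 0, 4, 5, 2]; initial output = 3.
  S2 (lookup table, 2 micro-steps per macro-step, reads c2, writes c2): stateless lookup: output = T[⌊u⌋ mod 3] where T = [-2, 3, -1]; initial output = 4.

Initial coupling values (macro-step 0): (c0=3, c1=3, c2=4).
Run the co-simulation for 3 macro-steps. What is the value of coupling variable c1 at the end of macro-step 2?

c1 at macro-step 2 = 5

macro 1: S0 reads c0=3 → after 1×micro: -3/2; S1 reads c0=3 → after 1×micro: 4; S2 reads c2=4 → after 2×micro: 3 ⇒ (c0=-3/2, c1=4, c2=3)
macro 2: S0 reads c0=-3/2 → after 1×micro: 3/4; S1 reads c0=-3/2 → after 1×micro: 5; S2 reads c2=3 → after 2×micro: -2 ⇒ (c0=3/4, c1=5, c2=-2)
macro 3: S0 reads c0=3/4 → after 1×micro: -3/8; S1 reads c0=3/4 → after 1×micro: 5; S2 reads c2=-2 → after 2×micro: 3 ⇒ (c0=-3/8, c1=5, c2=3)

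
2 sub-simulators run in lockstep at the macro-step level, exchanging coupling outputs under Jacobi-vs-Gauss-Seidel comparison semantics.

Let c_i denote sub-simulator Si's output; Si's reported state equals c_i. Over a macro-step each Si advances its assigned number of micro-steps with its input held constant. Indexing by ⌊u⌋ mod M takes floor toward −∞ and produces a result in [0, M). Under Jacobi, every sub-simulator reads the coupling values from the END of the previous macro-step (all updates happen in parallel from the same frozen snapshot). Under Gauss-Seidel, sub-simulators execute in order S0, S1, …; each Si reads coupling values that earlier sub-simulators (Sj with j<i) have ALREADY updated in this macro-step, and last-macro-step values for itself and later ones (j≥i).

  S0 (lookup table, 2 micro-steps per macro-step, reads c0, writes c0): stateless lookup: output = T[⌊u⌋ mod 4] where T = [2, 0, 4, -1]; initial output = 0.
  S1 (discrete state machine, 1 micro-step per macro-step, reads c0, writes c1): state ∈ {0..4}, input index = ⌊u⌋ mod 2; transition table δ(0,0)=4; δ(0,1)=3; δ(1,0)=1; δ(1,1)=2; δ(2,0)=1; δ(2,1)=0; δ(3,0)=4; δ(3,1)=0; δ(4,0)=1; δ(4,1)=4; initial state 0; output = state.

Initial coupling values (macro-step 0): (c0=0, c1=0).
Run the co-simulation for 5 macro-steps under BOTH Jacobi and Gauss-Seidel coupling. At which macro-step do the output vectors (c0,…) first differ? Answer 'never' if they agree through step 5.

[Jacobi] macro 1: S0 reads c0=0 → after 2×micro: 2; S1 reads c0=0 → after 1×micro: 4 ⇒ (c0=2, c1=4)
[Jacobi] macro 2: S0 reads c0=2 → after 2×micro: 4; S1 reads c0=2 → after 1×micro: 1 ⇒ (c0=4, c1=1)
[Jacobi] macro 3: S0 reads c0=4 → after 2×micro: 2; S1 reads c0=4 → after 1×micro: 1 ⇒ (c0=2, c1=1)
[Jacobi] macro 4: S0 reads c0=2 → after 2×micro: 4; S1 reads c0=2 → after 1×micro: 1 ⇒ (c0=4, c1=1)
[Jacobi] macro 5: S0 reads c0=4 → after 2×micro: 2; S1 reads c0=4 → after 1×micro: 1 ⇒ (c0=2, c1=1)
[Gauss-Seidel] macro 1: S0 reads c0=0 → after 2×micro: 2; S1 reads c0=2 → after 1×micro: 4 ⇒ (c0=2, c1=4)
[Gauss-Seidel] macro 2: S0 reads c0=2 → after 2×micro: 4; S1 reads c0=4 → after 1×micro: 1 ⇒ (c0=4, c1=1)
[Gauss-Seidel] macro 3: S0 reads c0=4 → after 2×micro: 2; S1 reads c0=2 → after 1×micro: 1 ⇒ (c0=2, c1=1)
[Gauss-Seidel] macro 4: S0 reads c0=2 → after 2×micro: 4; S1 reads c0=4 → after 1×micro: 1 ⇒ (c0=4, c1=1)
[Gauss-Seidel] macro 5: S0 reads c0=4 → after 2×micro: 2; S1 reads c0=2 → after 1×micro: 1 ⇒ (c0=2, c1=1)

first divergence at macro-step: never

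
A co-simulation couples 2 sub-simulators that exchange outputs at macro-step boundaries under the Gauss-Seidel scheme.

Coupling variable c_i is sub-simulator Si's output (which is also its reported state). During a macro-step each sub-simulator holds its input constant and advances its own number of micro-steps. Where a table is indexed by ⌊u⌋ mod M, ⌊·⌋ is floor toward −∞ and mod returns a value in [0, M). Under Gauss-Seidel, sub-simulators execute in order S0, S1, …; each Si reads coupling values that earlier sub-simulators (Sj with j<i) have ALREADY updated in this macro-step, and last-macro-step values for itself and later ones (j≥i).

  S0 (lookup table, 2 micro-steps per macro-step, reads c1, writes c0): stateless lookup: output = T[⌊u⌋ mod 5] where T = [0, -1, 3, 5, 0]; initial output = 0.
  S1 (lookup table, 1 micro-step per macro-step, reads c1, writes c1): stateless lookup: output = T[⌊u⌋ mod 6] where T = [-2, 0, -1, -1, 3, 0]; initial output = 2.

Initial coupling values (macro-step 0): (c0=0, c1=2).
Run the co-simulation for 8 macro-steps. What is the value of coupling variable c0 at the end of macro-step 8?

c0 at macro-step 8 = 5

macro 1: S0 reads c1=2 → after 2×micro: 3; S1 reads c1=2 → after 1×micro: -1 ⇒ (c0=3, c1=-1)
macro 2: S0 reads c1=-1 → after 2×micro: 0; S1 reads c1=-1 → after 1×micro: 0 ⇒ (c0=0, c1=0)
macro 3: S0 reads c1=0 → after 2×micro: 0; S1 reads c1=0 → after 1×micro: -2 ⇒ (c0=0, c1=-2)
macro 4: S0 reads c1=-2 → after 2×micro: 5; S1 reads c1=-2 → after 1×micro: 3 ⇒ (c0=5, c1=3)
macro 5: S0 reads c1=3 → after 2×micro: 5; S1 reads c1=3 → after 1×micro: -1 ⇒ (c0=5, c1=-1)
macro 6: S0 reads c1=-1 → after 2×micro: 0; S1 reads c1=-1 → after 1×micro: 0 ⇒ (c0=0, c1=0)
macro 7: S0 reads c1=0 → after 2×micro: 0; S1 reads c1=0 → after 1×micro: -2 ⇒ (c0=0, c1=-2)
macro 8: S0 reads c1=-2 → after 2×micro: 5; S1 reads c1=-2 → after 1×micro: 3 ⇒ (c0=5, c1=3)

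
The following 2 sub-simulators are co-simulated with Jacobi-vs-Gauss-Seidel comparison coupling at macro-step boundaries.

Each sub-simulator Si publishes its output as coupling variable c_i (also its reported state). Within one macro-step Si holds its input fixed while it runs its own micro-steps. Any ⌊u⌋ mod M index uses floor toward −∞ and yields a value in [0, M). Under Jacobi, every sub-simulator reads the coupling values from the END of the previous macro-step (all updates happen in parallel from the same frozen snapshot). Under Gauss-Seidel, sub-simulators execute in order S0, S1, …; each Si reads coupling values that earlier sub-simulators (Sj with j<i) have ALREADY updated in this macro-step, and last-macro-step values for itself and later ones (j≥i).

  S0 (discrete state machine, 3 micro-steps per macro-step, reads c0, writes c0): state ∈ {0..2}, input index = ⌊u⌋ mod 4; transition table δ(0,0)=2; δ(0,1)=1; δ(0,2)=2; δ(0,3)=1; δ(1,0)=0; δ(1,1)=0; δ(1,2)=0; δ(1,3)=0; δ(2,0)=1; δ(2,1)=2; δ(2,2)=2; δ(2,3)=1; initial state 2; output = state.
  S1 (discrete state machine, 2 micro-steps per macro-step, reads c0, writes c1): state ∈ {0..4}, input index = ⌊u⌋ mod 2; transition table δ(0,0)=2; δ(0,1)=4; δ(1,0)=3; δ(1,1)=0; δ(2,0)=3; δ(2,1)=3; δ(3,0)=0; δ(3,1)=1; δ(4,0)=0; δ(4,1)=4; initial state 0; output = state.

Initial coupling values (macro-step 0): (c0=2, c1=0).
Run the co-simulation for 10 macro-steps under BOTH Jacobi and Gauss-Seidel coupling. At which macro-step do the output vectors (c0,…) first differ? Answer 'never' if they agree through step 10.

[Jacobi] macro 1: S0 reads c0=2 → after 3×micro: 2; S1 reads c0=2 → after 2×micro: 3 ⇒ (c0=2, c1=3)
[Jacobi] macro 2: S0 reads c0=2 → after 3×micro: 2; S1 reads c0=2 → after 2×micro: 2 ⇒ (c0=2, c1=2)
[Jacobi] macro 3: S0 reads c0=2 → after 3×micro: 2; S1 reads c0=2 → after 2×micro: 0 ⇒ (c0=2, c1=0)
[Jacobi] macro 4: S0 reads c0=2 → after 3×micro: 2; S1 reads c0=2 → after 2×micro: 3 ⇒ (c0=2, c1=3)
[Jacobi] macro 5: S0 reads c0=2 → after 3×micro: 2; S1 reads c0=2 → after 2×micro: 2 ⇒ (c0=2, c1=2)
[Jacobi] macro 6: S0 reads c0=2 → after 3×micro: 2; S1 reads c0=2 → after 2×micro: 0 ⇒ (c0=2, c1=0)
[Jacobi] macro 7: S0 reads c0=2 → after 3×micro: 2; S1 reads c0=2 → after 2×micro: 3 ⇒ (c0=2, c1=3)
[Jacobi] macro 8: S0 reads c0=2 → after 3×micro: 2; S1 reads c0=2 → after 2×micro: 2 ⇒ (c0=2, c1=2)
[Jacobi] macro 9: S0 reads c0=2 → after 3×micro: 2; S1 reads c0=2 → after 2×micro: 0 ⇒ (c0=2, c1=0)
[Jacobi] macro 10: S0 reads c0=2 → after 3×micro: 2; S1 reads c0=2 → after 2×micro: 3 ⇒ (c0=2, c1=3)
[Gauss-Seidel] macro 1: S0 reads c0=2 → after 3×micro: 2; S1 reads c0=2 → after 2×micro: 3 ⇒ (c0=2, c1=3)
[Gauss-Seidel] macro 2: S0 reads c0=2 → after 3×micro: 2; S1 reads c0=2 → after 2×micro: 2 ⇒ (c0=2, c1=2)
[Gauss-Seidel] macro 3: S0 reads c0=2 → after 3×micro: 2; S1 reads c0=2 → after 2×micro: 0 ⇒ (c0=2, c1=0)
[Gauss-Seidel] macro 4: S0 reads c0=2 → after 3×micro: 2; S1 reads c0=2 → after 2×micro: 3 ⇒ (c0=2, c1=3)
[Gauss-Seidel] macro 5: S0 reads c0=2 → after 3×micro: 2; S1 reads c0=2 → after 2×micro: 2 ⇒ (c0=2, c1=2)
[Gauss-Seidel] macro 6: S0 reads c0=2 → after 3×micro: 2; S1 reads c0=2 → after 2×micro: 0 ⇒ (c0=2, c1=0)
[Gauss-Seidel] macro 7: S0 reads c0=2 → after 3×micro: 2; S1 reads c0=2 → after 2×micro: 3 ⇒ (c0=2, c1=3)
[Gauss-Seidel] macro 8: S0 reads c0=2 → after 3×micro: 2; S1 reads c0=2 → after 2×micro: 2 ⇒ (c0=2, c1=2)
[Gauss-Seidel] macro 9: S0 reads c0=2 → after 3×micro: 2; S1 reads c0=2 → after 2×micro: 0 ⇒ (c0=2, c1=0)
[Gauss-Seidel] macro 10: S0 reads c0=2 → after 3×micro: 2; S1 reads c0=2 → after 2×micro: 3 ⇒ (c0=2, c1=3)

first divergence at macro-step: never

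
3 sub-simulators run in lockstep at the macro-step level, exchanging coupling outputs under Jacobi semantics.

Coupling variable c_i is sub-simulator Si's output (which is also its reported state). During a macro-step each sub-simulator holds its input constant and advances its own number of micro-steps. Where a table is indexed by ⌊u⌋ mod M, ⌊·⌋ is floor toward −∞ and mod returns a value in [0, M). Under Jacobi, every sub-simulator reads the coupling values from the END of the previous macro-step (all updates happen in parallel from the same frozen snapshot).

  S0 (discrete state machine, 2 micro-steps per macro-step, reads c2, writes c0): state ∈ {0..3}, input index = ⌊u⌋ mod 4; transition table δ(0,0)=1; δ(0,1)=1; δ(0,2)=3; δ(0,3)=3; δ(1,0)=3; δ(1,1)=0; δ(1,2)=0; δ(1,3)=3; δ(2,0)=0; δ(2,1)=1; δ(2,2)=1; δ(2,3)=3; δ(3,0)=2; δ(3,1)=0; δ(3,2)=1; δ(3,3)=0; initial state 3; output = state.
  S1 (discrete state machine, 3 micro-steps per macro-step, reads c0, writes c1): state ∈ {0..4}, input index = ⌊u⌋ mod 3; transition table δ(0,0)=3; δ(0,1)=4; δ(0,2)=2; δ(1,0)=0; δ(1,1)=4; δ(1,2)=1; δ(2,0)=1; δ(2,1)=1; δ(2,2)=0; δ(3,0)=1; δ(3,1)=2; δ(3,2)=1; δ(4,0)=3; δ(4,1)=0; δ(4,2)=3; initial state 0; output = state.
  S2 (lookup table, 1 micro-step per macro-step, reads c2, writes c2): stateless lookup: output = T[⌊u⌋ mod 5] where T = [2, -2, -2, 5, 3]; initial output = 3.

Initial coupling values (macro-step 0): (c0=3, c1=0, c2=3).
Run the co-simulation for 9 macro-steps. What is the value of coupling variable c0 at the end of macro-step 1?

macro 1: S0 reads c2=3 → after 2×micro: 3; S1 reads c0=3 → after 3×micro: 0; S2 reads c2=3 → after 1×micro: 5 ⇒ (c0=3, c1=0, c2=5)
macro 2: S0 reads c2=5 → after 2×micro: 1; S1 reads c0=3 → after 3×micro: 0; S2 reads c2=5 → after 1×micro: 2 ⇒ (c0=1, c1=0, c2=2)
macro 3: S0 reads c2=2 → after 2×micro: 3; S1 reads c0=1 → after 3×micro: 4; S2 reads c2=2 → after 1×micro: -2 ⇒ (c0=3, c1=4, c2=-2)
macro 4: S0 reads c2=-2 → after 2×micro: 0; S1 reads c0=3 → after 3×micro: 0; S2 reads c2=-2 → after 1×micro: 5 ⇒ (c0=0, c1=0, c2=5)
macro 5: S0 reads c2=5 → after 2×micro: 0; S1 reads c0=0 → after 3×micro: 0; S2 reads c2=5 → after 1×micro: 2 ⇒ (c0=0, c1=0, c2=2)
macro 6: S0 reads c2=2 → after 2×micro: 1; S1 reads c0=0 → after 3×micro: 0; S2 reads c2=2 → after 1×micro: -2 ⇒ (c0=1, c1=0, c2=-2)
macro 7: S0 reads c2=-2 → after 2×micro: 3; S1 reads c0=1 → after 3×micro: 4; S2 reads c2=-2 → after 1×micro: 5 ⇒ (c0=3, c1=4, c2=5)
macro 8: S0 reads c2=5 → after 2×micro: 1; S1 reads c0=3 → after 3×micro: 0; S2 reads c2=5 → after 1×micro: 2 ⇒ (c0=1, c1=0, c2=2)
macro 9: S0 reads c2=2 → after 2×micro: 3; S1 reads c0=1 → after 3×micro: 4; S2 reads c2=2 → after 1×micro: -2 ⇒ (c0=3, c1=4, c2=-2)

c0 at macro-step 1 = 3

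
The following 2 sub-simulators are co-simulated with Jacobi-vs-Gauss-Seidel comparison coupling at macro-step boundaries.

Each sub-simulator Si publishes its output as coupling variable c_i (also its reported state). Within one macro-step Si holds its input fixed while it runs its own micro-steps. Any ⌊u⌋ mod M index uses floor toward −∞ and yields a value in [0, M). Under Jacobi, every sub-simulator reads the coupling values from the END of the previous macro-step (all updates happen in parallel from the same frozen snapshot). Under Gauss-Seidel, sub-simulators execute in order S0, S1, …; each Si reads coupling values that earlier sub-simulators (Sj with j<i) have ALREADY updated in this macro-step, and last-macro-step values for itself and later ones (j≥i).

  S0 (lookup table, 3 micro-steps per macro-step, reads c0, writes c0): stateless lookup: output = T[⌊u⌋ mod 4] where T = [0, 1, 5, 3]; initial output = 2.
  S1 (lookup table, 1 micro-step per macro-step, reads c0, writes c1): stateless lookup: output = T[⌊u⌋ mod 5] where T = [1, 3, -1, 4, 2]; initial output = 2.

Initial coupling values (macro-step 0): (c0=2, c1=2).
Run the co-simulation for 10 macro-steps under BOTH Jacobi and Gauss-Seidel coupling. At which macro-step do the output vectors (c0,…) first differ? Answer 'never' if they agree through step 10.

first divergence at macro-step: 1

[Jacobi] macro 1: S0 reads c0=2 → after 3×micro: 5; S1 reads c0=2 → after 1×micro: -1 ⇒ (c0=5, c1=-1)
[Jacobi] macro 2: S0 reads c0=5 → after 3×micro: 1; S1 reads c0=5 → after 1×micro: 1 ⇒ (c0=1, c1=1)
[Jacobi] macro 3: S0 reads c0=1 → after 3×micro: 1; S1 reads c0=1 → after 1×micro: 3 ⇒ (c0=1, c1=3)
[Jacobi] macro 4: S0 reads c0=1 → after 3×micro: 1; S1 reads c0=1 → after 1×micro: 3 ⇒ (c0=1, c1=3)
[Jacobi] macro 5: S0 reads c0=1 → after 3×micro: 1; S1 reads c0=1 → after 1×micro: 3 ⇒ (c0=1, c1=3)
[Jacobi] macro 6: S0 reads c0=1 → after 3×micro: 1; S1 reads c0=1 → after 1×micro: 3 ⇒ (c0=1, c1=3)
[Jacobi] macro 7: S0 reads c0=1 → after 3×micro: 1; S1 reads c0=1 → after 1×micro: 3 ⇒ (c0=1, c1=3)
[Jacobi] macro 8: S0 reads c0=1 → after 3×micro: 1; S1 reads c0=1 → after 1×micro: 3 ⇒ (c0=1, c1=3)
[Jacobi] macro 9: S0 reads c0=1 → after 3×micro: 1; S1 reads c0=1 → after 1×micro: 3 ⇒ (c0=1, c1=3)
[Jacobi] macro 10: S0 reads c0=1 → after 3×micro: 1; S1 reads c0=1 → after 1×micro: 3 ⇒ (c0=1, c1=3)
[Gauss-Seidel] macro 1: S0 reads c0=2 → after 3×micro: 5; S1 reads c0=5 → after 1×micro: 1 ⇒ (c0=5, c1=1)
[Gauss-Seidel] macro 2: S0 reads c0=5 → after 3×micro: 1; S1 reads c0=1 → after 1×micro: 3 ⇒ (c0=1, c1=3)
[Gauss-Seidel] macro 3: S0 reads c0=1 → after 3×micro: 1; S1 reads c0=1 → after 1×micro: 3 ⇒ (c0=1, c1=3)
[Gauss-Seidel] macro 4: S0 reads c0=1 → after 3×micro: 1; S1 reads c0=1 → after 1×micro: 3 ⇒ (c0=1, c1=3)
[Gauss-Seidel] macro 5: S0 reads c0=1 → after 3×micro: 1; S1 reads c0=1 → after 1×micro: 3 ⇒ (c0=1, c1=3)
[Gauss-Seidel] macro 6: S0 reads c0=1 → after 3×micro: 1; S1 reads c0=1 → after 1×micro: 3 ⇒ (c0=1, c1=3)
[Gauss-Seidel] macro 7: S0 reads c0=1 → after 3×micro: 1; S1 reads c0=1 → after 1×micro: 3 ⇒ (c0=1, c1=3)
[Gauss-Seidel] macro 8: S0 reads c0=1 → after 3×micro: 1; S1 reads c0=1 → after 1×micro: 3 ⇒ (c0=1, c1=3)
[Gauss-Seidel] macro 9: S0 reads c0=1 → after 3×micro: 1; S1 reads c0=1 → after 1×micro: 3 ⇒ (c0=1, c1=3)
[Gauss-Seidel] macro 10: S0 reads c0=1 → after 3×micro: 1; S1 reads c0=1 → after 1×micro: 3 ⇒ (c0=1, c1=3)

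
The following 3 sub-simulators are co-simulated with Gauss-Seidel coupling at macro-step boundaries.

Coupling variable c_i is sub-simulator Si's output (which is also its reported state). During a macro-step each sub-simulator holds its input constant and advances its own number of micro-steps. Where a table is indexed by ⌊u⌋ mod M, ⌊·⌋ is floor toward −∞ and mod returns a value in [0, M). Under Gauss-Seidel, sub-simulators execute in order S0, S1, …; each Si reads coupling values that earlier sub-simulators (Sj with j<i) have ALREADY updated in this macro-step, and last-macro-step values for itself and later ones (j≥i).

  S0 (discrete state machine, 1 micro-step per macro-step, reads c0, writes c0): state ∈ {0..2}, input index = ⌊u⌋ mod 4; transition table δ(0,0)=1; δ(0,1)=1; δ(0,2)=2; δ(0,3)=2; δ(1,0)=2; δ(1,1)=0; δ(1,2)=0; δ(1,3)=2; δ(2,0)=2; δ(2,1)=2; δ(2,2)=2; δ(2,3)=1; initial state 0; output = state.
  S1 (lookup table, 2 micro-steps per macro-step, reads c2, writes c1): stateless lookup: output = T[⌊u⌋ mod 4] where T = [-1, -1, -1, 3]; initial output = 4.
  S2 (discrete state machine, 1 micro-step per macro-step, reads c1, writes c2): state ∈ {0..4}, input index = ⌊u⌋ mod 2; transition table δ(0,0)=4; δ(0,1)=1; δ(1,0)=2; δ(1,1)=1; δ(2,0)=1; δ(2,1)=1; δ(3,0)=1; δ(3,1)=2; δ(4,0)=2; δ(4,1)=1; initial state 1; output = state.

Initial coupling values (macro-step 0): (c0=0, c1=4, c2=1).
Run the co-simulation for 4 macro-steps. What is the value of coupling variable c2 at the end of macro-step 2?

c2 at macro-step 2 = 1

macro 1: S0 reads c0=0 → after 1×micro: 1; S1 reads c2=1 → after 2×micro: -1; S2 reads c1=-1 → after 1×micro: 1 ⇒ (c0=1, c1=-1, c2=1)
macro 2: S0 reads c0=1 → after 1×micro: 0; S1 reads c2=1 → after 2×micro: -1; S2 reads c1=-1 → after 1×micro: 1 ⇒ (c0=0, c1=-1, c2=1)
macro 3: S0 reads c0=0 → after 1×micro: 1; S1 reads c2=1 → after 2×micro: -1; S2 reads c1=-1 → after 1×micro: 1 ⇒ (c0=1, c1=-1, c2=1)
macro 4: S0 reads c0=1 → after 1×micro: 0; S1 reads c2=1 → after 2×micro: -1; S2 reads c1=-1 → after 1×micro: 1 ⇒ (c0=0, c1=-1, c2=1)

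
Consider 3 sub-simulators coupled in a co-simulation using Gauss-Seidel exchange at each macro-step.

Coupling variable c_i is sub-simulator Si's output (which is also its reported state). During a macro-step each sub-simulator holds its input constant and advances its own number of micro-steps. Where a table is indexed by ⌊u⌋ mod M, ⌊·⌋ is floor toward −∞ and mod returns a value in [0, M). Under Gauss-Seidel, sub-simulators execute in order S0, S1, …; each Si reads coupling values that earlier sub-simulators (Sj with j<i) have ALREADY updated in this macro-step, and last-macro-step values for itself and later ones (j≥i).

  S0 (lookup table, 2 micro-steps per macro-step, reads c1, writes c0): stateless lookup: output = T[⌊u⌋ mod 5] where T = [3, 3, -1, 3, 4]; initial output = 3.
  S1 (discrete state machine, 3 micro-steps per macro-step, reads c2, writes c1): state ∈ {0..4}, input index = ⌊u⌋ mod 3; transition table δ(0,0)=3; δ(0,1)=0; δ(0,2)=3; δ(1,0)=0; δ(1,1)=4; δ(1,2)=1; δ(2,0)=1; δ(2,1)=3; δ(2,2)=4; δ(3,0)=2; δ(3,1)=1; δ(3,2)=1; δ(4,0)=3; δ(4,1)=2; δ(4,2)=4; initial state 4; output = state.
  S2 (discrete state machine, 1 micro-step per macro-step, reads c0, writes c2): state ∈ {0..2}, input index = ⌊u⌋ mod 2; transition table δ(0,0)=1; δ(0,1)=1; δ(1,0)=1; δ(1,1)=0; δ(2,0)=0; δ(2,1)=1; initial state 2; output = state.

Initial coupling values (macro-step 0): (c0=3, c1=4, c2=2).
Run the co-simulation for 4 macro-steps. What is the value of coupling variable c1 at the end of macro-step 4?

c1 at macro-step 4 = 0

macro 1: S0 reads c1=4 → after 2×micro: 4; S1 reads c2=2 → after 3×micro: 4; S2 reads c0=4 → after 1×micro: 0 ⇒ (c0=4, c1=4, c2=0)
macro 2: S0 reads c1=4 → after 2×micro: 4; S1 reads c2=0 → after 3×micro: 1; S2 reads c0=4 → after 1×micro: 1 ⇒ (c0=4, c1=1, c2=1)
macro 3: S0 reads c1=1 → after 2×micro: 3; S1 reads c2=1 → after 3×micro: 3; S2 reads c0=3 → after 1×micro: 0 ⇒ (c0=3, c1=3, c2=0)
macro 4: S0 reads c1=3 → after 2×micro: 3; S1 reads c2=0 → after 3×micro: 0; S2 reads c0=3 → after 1×micro: 1 ⇒ (c0=3, c1=0, c2=1)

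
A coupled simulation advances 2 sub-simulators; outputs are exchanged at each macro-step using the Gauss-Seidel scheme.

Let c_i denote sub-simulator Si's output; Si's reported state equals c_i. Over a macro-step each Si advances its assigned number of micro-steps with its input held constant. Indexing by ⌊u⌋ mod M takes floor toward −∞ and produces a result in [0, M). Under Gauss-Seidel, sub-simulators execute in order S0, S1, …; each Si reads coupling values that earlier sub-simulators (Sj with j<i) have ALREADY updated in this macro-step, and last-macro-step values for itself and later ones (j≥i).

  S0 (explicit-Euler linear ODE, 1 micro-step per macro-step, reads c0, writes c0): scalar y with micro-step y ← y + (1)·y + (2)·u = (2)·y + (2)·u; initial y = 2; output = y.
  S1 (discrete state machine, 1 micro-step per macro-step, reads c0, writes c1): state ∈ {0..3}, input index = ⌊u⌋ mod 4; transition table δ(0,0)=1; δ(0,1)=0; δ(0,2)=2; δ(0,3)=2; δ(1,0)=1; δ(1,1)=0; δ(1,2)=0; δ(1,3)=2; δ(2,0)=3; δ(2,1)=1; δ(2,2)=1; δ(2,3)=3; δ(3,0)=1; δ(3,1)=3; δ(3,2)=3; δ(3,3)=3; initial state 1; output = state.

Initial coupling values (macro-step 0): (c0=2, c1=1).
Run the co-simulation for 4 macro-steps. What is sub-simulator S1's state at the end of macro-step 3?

S1 state at macro-step 3 = 1

macro 1: S0 reads c0=2 → after 1×micro: 8; S1 reads c0=8 → after 1×micro: 1 ⇒ (c0=8, c1=1)
macro 2: S0 reads c0=8 → after 1×micro: 32; S1 reads c0=32 → after 1×micro: 1 ⇒ (c0=32, c1=1)
macro 3: S0 reads c0=32 → after 1×micro: 128; S1 reads c0=128 → after 1×micro: 1 ⇒ (c0=128, c1=1)
macro 4: S0 reads c0=128 → after 1×micro: 512; S1 reads c0=512 → after 1×micro: 1 ⇒ (c0=512, c1=1)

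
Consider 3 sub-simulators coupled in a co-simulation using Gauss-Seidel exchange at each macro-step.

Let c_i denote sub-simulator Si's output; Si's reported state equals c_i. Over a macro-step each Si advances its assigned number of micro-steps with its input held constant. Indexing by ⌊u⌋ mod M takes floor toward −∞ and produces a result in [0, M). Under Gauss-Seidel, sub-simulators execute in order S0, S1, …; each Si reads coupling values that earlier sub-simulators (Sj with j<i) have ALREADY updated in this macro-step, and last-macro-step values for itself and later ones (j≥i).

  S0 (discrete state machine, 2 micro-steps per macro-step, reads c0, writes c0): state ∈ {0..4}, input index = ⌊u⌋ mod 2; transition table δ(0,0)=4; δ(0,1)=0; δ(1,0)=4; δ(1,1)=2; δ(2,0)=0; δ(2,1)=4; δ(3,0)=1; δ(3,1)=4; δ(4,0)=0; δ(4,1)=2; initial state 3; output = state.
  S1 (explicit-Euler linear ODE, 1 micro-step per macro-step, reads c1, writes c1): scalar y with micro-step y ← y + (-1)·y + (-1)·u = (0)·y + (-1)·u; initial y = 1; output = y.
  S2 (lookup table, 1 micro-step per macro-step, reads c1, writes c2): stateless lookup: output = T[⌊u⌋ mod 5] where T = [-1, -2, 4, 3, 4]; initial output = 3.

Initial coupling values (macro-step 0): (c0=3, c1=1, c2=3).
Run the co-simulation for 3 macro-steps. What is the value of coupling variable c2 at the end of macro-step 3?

macro 1: S0 reads c0=3 → after 2×micro: 2; S1 reads c1=1 → after 1×micro: -1; S2 reads c1=-1 → after 1×micro: 4 ⇒ (c0=2, c1=-1, c2=4)
macro 2: S0 reads c0=2 → after 2×micro: 4; S1 reads c1=-1 → after 1×micro: 1; S2 reads c1=1 → after 1×micro: -2 ⇒ (c0=4, c1=1, c2=-2)
macro 3: S0 reads c0=4 → after 2×micro: 4; S1 reads c1=1 → after 1×micro: -1; S2 reads c1=-1 → after 1×micro: 4 ⇒ (c0=4, c1=-1, c2=4)

c2 at macro-step 3 = 4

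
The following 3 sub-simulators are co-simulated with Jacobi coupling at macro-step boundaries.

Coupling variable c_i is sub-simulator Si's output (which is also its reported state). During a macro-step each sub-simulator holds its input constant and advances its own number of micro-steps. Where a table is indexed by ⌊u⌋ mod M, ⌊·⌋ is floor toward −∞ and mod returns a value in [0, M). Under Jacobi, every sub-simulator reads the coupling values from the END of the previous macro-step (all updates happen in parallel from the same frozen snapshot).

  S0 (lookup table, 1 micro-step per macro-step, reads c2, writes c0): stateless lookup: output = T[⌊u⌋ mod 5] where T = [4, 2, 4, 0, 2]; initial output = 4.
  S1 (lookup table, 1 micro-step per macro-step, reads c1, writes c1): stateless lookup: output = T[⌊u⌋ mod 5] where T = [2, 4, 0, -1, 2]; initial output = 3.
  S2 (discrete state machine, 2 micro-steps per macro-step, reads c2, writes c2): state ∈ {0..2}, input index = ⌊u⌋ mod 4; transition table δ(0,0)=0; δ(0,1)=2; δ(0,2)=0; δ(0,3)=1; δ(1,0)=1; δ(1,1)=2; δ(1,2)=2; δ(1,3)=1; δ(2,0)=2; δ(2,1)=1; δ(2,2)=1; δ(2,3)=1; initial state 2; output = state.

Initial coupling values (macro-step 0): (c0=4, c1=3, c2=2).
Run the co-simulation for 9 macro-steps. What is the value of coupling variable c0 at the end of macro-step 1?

macro 1: S0 reads c2=2 → after 1×micro: 4; S1 reads c1=3 → after 1×micro: -1; S2 reads c2=2 → after 2×micro: 2 ⇒ (c0=4, c1=-1, c2=2)
macro 2: S0 reads c2=2 → after 1×micro: 4; S1 reads c1=-1 → after 1×micro: 2; S2 reads c2=2 → after 2×micro: 2 ⇒ (c0=4, c1=2, c2=2)
macro 3: S0 reads c2=2 → after 1×micro: 4; S1 reads c1=2 → after 1×micro: 0; S2 reads c2=2 → after 2×micro: 2 ⇒ (c0=4, c1=0, c2=2)
macro 4: S0 reads c2=2 → after 1×micro: 4; S1 reads c1=0 → after 1×micro: 2; S2 reads c2=2 → after 2×micro: 2 ⇒ (c0=4, c1=2, c2=2)
macro 5: S0 reads c2=2 → after 1×micro: 4; S1 reads c1=2 → after 1×micro: 0; S2 reads c2=2 → after 2×micro: 2 ⇒ (c0=4, c1=0, c2=2)
macro 6: S0 reads c2=2 → after 1×micro: 4; S1 reads c1=0 → after 1×micro: 2; S2 reads c2=2 → after 2×micro: 2 ⇒ (c0=4, c1=2, c2=2)
macro 7: S0 reads c2=2 → after 1×micro: 4; S1 reads c1=2 → after 1×micro: 0; S2 reads c2=2 → after 2×micro: 2 ⇒ (c0=4, c1=0, c2=2)
macro 8: S0 reads c2=2 → after 1×micro: 4; S1 reads c1=0 → after 1×micro: 2; S2 reads c2=2 → after 2×micro: 2 ⇒ (c0=4, c1=2, c2=2)
macro 9: S0 reads c2=2 → after 1×micro: 4; S1 reads c1=2 → after 1×micro: 0; S2 reads c2=2 → after 2×micro: 2 ⇒ (c0=4, c1=0, c2=2)

c0 at macro-step 1 = 4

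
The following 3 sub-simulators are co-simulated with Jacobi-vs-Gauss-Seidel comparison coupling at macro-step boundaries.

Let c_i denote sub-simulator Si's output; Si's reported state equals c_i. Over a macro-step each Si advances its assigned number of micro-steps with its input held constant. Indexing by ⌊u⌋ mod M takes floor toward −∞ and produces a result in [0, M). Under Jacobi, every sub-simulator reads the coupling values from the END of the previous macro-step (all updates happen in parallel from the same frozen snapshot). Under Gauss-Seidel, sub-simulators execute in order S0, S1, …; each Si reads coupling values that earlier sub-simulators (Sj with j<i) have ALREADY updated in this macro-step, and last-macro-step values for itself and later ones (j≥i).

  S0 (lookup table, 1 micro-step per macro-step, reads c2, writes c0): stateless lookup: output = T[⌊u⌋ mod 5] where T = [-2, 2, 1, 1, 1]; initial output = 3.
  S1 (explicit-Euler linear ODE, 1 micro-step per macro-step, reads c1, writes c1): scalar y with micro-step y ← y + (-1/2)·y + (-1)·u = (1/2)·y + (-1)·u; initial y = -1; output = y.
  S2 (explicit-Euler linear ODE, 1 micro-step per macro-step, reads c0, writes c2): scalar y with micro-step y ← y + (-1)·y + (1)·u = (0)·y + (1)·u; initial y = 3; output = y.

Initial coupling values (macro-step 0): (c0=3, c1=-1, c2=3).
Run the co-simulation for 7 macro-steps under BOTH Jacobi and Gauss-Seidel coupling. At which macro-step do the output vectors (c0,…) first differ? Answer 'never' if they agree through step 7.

[Jacobi] macro 1: S0 reads c2=3 → after 1×micro: 1; S1 reads c1=-1 → after 1×micro: 1/2; S2 reads c0=3 → after 1×micro: 3 ⇒ (c0=1, c1=1/2, c2=3)
[Jacobi] macro 2: S0 reads c2=3 → after 1×micro: 1; S1 reads c1=1/2 → after 1×micro: -1/4; S2 reads c0=1 → after 1×micro: 1 ⇒ (c0=1, c1=-1/4, c2=1)
[Jacobi] macro 3: S0 reads c2=1 → after 1×micro: 2; S1 reads c1=-1/4 → after 1×micro: 1/8; S2 reads c0=1 → after 1×micro: 1 ⇒ (c0=2, c1=1/8, c2=1)
[Jacobi] macro 4: S0 reads c2=1 → after 1×micro: 2; S1 reads c1=1/8 → after 1×micro: -1/16; S2 reads c0=2 → after 1×micro: 2 ⇒ (c0=2, c1=-1/16, c2=2)
[Jacobi] macro 5: S0 reads c2=2 → after 1×micro: 1; S1 reads c1=-1/16 → after 1×micro: 1/32; S2 reads c0=2 → after 1×micro: 2 ⇒ (c0=1, c1=1/32, c2=2)
[Jacobi] macro 6: S0 reads c2=2 → after 1×micro: 1; S1 reads c1=1/32 → after 1×micro: -1/64; S2 reads c0=1 → after 1×micro: 1 ⇒ (c0=1, c1=-1/64, c2=1)
[Jacobi] macro 7: S0 reads c2=1 → after 1×micro: 2; S1 reads c1=-1/64 → after 1×micro: 1/128; S2 reads c0=1 → after 1×micro: 1 ⇒ (c0=2, c1=1/128, c2=1)
[Gauss-Seidel] macro 1: S0 reads c2=3 → after 1×micro: 1; S1 reads c1=-1 → after 1×micro: 1/2; S2 reads c0=1 → after 1×micro: 1 ⇒ (c0=1, c1=1/2, c2=1)
[Gauss-Seidel] macro 2: S0 reads c2=1 → after 1×micro: 2; S1 reads c1=1/2 → after 1×micro: -1/4; S2 reads c0=2 → after 1×micro: 2 ⇒ (c0=2, c1=-1/4, c2=2)
[Gauss-Seidel] macro 3: S0 reads c2=2 → after 1×micro: 1; S1 reads c1=-1/4 → after 1×micro: 1/8; S2 reads c0=1 → after 1×micro: 1 ⇒ (c0=1, c1=1/8, c2=1)
[Gauss-Seidel] macro 4: S0 reads c2=1 → after 1×micro: 2; S1 reads c1=1/8 → after 1×micro: -1/16; S2 reads c0=2 → after 1×micro: 2 ⇒ (c0=2, c1=-1/16, c2=2)
[Gauss-Seidel] macro 5: S0 reads c2=2 → after 1×micro: 1; S1 reads c1=-1/16 → after 1×micro: 1/32; S2 reads c0=1 → after 1×micro: 1 ⇒ (c0=1, c1=1/32, c2=1)
[Gauss-Seidel] macro 6: S0 reads c2=1 → after 1×micro: 2; S1 reads c1=1/32 → after 1×micro: -1/64; S2 reads c0=2 → after 1×micro: 2 ⇒ (c0=2, c1=-1/64, c2=2)
[Gauss-Seidel] macro 7: S0 reads c2=2 → after 1×micro: 1; S1 reads c1=-1/64 → after 1×micro: 1/128; S2 reads c0=1 → after 1×micro: 1 ⇒ (c0=1, c1=1/128, c2=1)

first divergence at macro-step: 1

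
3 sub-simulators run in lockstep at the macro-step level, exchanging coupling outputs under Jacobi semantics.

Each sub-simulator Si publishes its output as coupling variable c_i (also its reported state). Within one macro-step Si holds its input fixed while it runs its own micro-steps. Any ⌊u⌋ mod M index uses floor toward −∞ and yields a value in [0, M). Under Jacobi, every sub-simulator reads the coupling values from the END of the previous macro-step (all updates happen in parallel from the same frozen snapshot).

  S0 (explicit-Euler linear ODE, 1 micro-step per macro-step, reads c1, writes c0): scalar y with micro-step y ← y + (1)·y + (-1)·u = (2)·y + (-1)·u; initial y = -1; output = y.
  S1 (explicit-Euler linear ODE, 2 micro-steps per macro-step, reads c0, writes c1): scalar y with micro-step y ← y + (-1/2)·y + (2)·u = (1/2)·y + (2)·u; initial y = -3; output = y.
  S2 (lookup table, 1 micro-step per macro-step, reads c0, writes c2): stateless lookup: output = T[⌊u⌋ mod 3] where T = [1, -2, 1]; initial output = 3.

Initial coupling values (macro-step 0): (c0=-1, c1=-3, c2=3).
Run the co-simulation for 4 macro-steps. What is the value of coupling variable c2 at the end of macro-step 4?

c2 at macro-step 4 = 1

macro 1: S0 reads c1=-3 → after 1×micro: 1; S1 reads c0=-1 → after 2×micro: -15/4; S2 reads c0=-1 → after 1×micro: 1 ⇒ (c0=1, c1=-15/4, c2=1)
macro 2: S0 reads c1=-15/4 → after 1×micro: 23/4; S1 reads c0=1 → after 2×micro: 33/16; S2 reads c0=1 → after 1×micro: -2 ⇒ (c0=23/4, c1=33/16, c2=-2)
macro 3: S0 reads c1=33/16 → after 1×micro: 151/16; S1 reads c0=23/4 → after 2×micro: 1137/64; S2 reads c0=23/4 → after 1×micro: 1 ⇒ (c0=151/16, c1=1137/64, c2=1)
macro 4: S0 reads c1=1137/64 → after 1×micro: 71/64; S1 reads c0=151/16 → after 2×micro: 8385/256; S2 reads c0=151/16 → after 1×micro: 1 ⇒ (c0=71/64, c1=8385/256, c2=1)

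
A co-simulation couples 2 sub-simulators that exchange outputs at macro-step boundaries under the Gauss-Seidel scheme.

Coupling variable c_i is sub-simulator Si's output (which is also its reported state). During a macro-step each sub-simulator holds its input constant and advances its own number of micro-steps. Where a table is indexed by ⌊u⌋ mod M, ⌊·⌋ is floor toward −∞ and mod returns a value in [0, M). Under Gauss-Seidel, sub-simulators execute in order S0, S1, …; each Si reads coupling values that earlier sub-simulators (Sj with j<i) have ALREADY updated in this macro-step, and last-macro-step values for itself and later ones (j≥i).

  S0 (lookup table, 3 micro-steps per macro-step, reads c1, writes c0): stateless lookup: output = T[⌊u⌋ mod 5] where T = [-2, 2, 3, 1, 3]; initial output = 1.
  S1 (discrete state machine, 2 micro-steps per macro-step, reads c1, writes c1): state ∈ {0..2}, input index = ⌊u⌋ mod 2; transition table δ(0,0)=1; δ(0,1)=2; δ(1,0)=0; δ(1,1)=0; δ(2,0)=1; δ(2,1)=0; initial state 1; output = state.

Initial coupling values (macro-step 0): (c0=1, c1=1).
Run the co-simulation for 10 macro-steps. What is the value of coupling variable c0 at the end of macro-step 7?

c0 at macro-step 7 = -2

macro 1: S0 reads c1=1 → after 3×micro: 2; S1 reads c1=1 → after 2×micro: 2 ⇒ (c0=2, c1=2)
macro 2: S0 reads c1=2 → after 3×micro: 3; S1 reads c1=2 → after 2×micro: 0 ⇒ (c0=3, c1=0)
macro 3: S0 reads c1=0 → after 3×micro: -2; S1 reads c1=0 → after 2×micro: 0 ⇒ (c0=-2, c1=0)
macro 4: S0 reads c1=0 → after 3×micro: -2; S1 reads c1=0 → after 2×micro: 0 ⇒ (c0=-2, c1=0)
macro 5: S0 reads c1=0 → after 3×micro: -2; S1 reads c1=0 → after 2×micro: 0 ⇒ (c0=-2, c1=0)
macro 6: S0 reads c1=0 → after 3×micro: -2; S1 reads c1=0 → after 2×micro: 0 ⇒ (c0=-2, c1=0)
macro 7: S0 reads c1=0 → after 3×micro: -2; S1 reads c1=0 → after 2×micro: 0 ⇒ (c0=-2, c1=0)
macro 8: S0 reads c1=0 → after 3×micro: -2; S1 reads c1=0 → after 2×micro: 0 ⇒ (c0=-2, c1=0)
macro 9: S0 reads c1=0 → after 3×micro: -2; S1 reads c1=0 → after 2×micro: 0 ⇒ (c0=-2, c1=0)
macro 10: S0 reads c1=0 → after 3×micro: -2; S1 reads c1=0 → after 2×micro: 0 ⇒ (c0=-2, c1=0)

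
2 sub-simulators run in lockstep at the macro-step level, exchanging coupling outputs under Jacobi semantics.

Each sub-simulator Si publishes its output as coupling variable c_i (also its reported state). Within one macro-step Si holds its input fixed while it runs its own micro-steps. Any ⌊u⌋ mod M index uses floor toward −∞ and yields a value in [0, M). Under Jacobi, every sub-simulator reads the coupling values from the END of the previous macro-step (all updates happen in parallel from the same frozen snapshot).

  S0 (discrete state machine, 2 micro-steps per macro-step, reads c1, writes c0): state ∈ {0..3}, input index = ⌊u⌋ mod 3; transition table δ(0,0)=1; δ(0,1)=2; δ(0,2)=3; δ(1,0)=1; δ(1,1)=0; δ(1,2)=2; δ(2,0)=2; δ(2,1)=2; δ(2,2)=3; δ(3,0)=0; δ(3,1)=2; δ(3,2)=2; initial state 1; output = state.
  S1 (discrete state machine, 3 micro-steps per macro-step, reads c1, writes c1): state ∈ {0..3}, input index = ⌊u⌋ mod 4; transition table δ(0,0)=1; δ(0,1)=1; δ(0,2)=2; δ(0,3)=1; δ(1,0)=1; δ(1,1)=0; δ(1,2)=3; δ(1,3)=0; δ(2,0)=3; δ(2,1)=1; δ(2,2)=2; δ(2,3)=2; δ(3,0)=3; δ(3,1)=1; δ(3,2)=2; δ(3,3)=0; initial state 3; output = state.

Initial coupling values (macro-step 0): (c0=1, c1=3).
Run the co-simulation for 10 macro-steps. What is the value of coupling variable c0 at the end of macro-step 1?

macro 1: S0 reads c1=3 → after 2×micro: 1; S1 reads c1=3 → after 3×micro: 0 ⇒ (c0=1, c1=0)
macro 2: S0 reads c1=0 → after 2×micro: 1; S1 reads c1=0 → after 3×micro: 1 ⇒ (c0=1, c1=1)
macro 3: S0 reads c1=1 → after 2×micro: 2; S1 reads c1=1 → after 3×micro: 0 ⇒ (c0=2, c1=0)
macro 4: S0 reads c1=0 → after 2×micro: 2; S1 reads c1=0 → after 3×micro: 1 ⇒ (c0=2, c1=1)
macro 5: S0 reads c1=1 → after 2×micro: 2; S1 reads c1=1 → after 3×micro: 0 ⇒ (c0=2, c1=0)
macro 6: S0 reads c1=0 → after 2×micro: 2; S1 reads c1=0 → after 3×micro: 1 ⇒ (c0=2, c1=1)
macro 7: S0 reads c1=1 → after 2×micro: 2; S1 reads c1=1 → after 3×micro: 0 ⇒ (c0=2, c1=0)
macro 8: S0 reads c1=0 → after 2×micro: 2; S1 reads c1=0 → after 3×micro: 1 ⇒ (c0=2, c1=1)
macro 9: S0 reads c1=1 → after 2×micro: 2; S1 reads c1=1 → after 3×micro: 0 ⇒ (c0=2, c1=0)
macro 10: S0 reads c1=0 → after 2×micro: 2; S1 reads c1=0 → after 3×micro: 1 ⇒ (c0=2, c1=1)

c0 at macro-step 1 = 1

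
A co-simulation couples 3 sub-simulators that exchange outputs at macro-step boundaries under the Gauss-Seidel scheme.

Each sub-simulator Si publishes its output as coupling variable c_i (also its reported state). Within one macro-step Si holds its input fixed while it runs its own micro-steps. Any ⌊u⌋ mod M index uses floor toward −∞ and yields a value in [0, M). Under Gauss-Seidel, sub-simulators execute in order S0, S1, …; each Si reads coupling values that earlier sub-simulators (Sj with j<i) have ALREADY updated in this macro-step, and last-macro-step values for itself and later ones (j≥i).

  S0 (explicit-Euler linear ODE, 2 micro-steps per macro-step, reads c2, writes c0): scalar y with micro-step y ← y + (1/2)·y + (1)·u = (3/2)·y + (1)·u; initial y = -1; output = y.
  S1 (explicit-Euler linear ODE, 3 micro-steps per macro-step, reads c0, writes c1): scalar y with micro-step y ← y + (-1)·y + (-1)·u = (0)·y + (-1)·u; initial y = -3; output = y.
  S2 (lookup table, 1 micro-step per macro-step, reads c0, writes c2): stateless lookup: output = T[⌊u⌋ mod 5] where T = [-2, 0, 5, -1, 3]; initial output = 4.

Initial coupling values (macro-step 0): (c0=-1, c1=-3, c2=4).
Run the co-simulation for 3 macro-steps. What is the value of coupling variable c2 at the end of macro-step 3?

macro 1: S0 reads c2=4 → after 2×micro: 31/4; S1 reads c0=31/4 → after 3×micro: -31/4; S2 reads c0=31/4 → after 1×micro: 5 ⇒ (c0=31/4, c1=-31/4, c2=5)
macro 2: S0 reads c2=5 → after 2×micro: 479/16; S1 reads c0=479/16 → after 3×micro: -479/16; S2 reads c0=479/16 → after 1×micro: 3 ⇒ (c0=479/16, c1=-479/16, c2=3)
macro 3: S0 reads c2=3 → after 2×micro: 4791/64; S1 reads c0=4791/64 → after 3×micro: -4791/64; S2 reads c0=4791/64 → after 1×micro: 3 ⇒ (c0=4791/64, c1=-4791/64, c2=3)

c2 at macro-step 3 = 3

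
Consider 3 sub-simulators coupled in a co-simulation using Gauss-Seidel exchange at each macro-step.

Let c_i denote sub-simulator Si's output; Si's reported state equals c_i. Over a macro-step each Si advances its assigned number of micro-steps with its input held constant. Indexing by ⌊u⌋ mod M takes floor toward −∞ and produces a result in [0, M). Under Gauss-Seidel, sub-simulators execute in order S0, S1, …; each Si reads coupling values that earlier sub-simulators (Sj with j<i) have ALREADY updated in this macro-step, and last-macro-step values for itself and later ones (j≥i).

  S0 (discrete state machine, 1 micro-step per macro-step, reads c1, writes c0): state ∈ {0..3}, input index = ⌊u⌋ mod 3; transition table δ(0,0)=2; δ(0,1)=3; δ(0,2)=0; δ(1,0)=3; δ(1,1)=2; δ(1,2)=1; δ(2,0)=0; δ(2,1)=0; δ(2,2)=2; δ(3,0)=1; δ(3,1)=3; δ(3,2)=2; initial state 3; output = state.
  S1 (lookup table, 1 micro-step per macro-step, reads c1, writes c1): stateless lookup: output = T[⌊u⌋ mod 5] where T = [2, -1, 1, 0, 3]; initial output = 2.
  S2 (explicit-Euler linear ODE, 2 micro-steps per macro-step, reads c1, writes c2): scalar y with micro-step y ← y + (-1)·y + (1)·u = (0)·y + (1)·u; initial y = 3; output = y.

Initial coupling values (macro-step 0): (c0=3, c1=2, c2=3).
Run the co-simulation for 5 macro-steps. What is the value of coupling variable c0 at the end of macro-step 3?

macro 1: S0 reads c1=2 → after 1×micro: 2; S1 reads c1=2 → after 1×micro: 1; S2 reads c1=1 → after 2×micro: 1 ⇒ (c0=2, c1=1, c2=1)
macro 2: S0 reads c1=1 → after 1×micro: 0; S1 reads c1=1 → after 1×micro: -1; S2 reads c1=-1 → after 2×micro: -1 ⇒ (c0=0, c1=-1, c2=-1)
macro 3: S0 reads c1=-1 → after 1×micro: 0; S1 reads c1=-1 → after 1×micro: 3; S2 reads c1=3 → after 2×micro: 3 ⇒ (c0=0, c1=3, c2=3)
macro 4: S0 reads c1=3 → after 1×micro: 2; S1 reads c1=3 → after 1×micro: 0; S2 reads c1=0 → after 2×micro: 0 ⇒ (c0=2, c1=0, c2=0)
macro 5: S0 reads c1=0 → after 1×micro: 0; S1 reads c1=0 → after 1×micro: 2; S2 reads c1=2 → after 2×micro: 2 ⇒ (c0=0, c1=2, c2=2)

c0 at macro-step 3 = 0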